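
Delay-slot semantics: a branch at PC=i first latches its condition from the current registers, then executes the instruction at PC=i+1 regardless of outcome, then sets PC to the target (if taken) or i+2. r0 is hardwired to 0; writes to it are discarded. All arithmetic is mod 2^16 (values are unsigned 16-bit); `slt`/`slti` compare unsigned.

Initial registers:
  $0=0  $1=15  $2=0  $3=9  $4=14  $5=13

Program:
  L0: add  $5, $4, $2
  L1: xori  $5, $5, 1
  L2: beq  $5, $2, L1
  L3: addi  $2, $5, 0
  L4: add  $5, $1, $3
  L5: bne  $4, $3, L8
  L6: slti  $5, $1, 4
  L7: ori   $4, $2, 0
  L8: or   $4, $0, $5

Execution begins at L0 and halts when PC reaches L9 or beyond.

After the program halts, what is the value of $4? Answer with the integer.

#0 add  $5, $4, $2 ; 0/15/0/9/14/14
#1 xori  $5, $5, 1 ; 0/15/0/9/14/15
#2 beq  $5, $2, L1 ; 0/15/0/9/14/15 ; →fallthru
#3 addi  $2, $5, 0 ; 0/15/15/9/14/15
#4 add  $5, $1, $3 ; 0/15/15/9/14/24
#5 bne  $4, $3, L8 ; 0/15/15/9/14/24 ; →target
#6 slti  $5, $1, 4 ; 0/15/15/9/14/0
#8 or   $4, $0, $5 ; 0/15/15/9/0/0

0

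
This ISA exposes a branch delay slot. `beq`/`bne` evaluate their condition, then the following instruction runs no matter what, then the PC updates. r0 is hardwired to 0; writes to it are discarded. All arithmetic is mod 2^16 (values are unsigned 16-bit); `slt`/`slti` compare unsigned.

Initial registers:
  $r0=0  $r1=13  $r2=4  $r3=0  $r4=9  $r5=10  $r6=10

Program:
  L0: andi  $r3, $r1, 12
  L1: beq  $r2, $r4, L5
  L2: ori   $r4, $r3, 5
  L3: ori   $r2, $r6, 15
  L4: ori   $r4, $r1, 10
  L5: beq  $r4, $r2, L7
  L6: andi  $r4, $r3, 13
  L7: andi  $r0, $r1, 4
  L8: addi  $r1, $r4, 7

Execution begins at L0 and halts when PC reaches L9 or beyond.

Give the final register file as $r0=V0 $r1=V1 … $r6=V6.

$r0=0 $r1=19 $r2=15 $r3=12 $r4=12 $r5=10 $r6=10

PC=0  andi  $r3, $r1, 12     | $r0=0 $r1=13 $r2=4 $r3=12 $r4=9 $r5=10 $r6=10
PC=1  beq  $r2, $r4, L5      | $r0=0 $r1=13 $r2=4 $r3=12 $r4=9 $r5=10 $r6=10  [not taken]
PC=2  ori   $r4, $r3, 5      | $r0=0 $r1=13 $r2=4 $r3=12 $r4=13 $r5=10 $r6=10
PC=3  ori   $r2, $r6, 15     | $r0=0 $r1=13 $r2=15 $r3=12 $r4=13 $r5=10 $r6=10
PC=4  ori   $r4, $r1, 10     | $r0=0 $r1=13 $r2=15 $r3=12 $r4=15 $r5=10 $r6=10
PC=5  beq  $r4, $r2, L7      | $r0=0 $r1=13 $r2=15 $r3=12 $r4=15 $r5=10 $r6=10  [TAKEN]
PC=6  andi  $r4, $r3, 13     | $r0=0 $r1=13 $r2=15 $r3=12 $r4=12 $r5=10 $r6=10
PC=7  andi  $r0, $r1, 4      | $r0=0 $r1=13 $r2=15 $r3=12 $r4=12 $r5=10 $r6=10
PC=8  addi  $r1, $r4, 7      | $r0=0 $r1=19 $r2=15 $r3=12 $r4=12 $r5=10 $r6=10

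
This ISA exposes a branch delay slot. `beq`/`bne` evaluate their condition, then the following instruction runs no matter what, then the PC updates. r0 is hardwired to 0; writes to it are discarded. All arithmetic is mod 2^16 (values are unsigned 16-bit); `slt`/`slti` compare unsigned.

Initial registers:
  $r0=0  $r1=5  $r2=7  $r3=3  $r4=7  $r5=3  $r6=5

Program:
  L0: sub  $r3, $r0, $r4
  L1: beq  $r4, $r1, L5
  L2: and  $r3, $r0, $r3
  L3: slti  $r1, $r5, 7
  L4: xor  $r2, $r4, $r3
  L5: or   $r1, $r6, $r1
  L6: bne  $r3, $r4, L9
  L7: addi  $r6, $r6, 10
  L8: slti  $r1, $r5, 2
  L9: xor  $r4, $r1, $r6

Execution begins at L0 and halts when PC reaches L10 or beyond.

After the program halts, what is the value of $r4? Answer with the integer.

#0 sub  $r3, $r0, $r4 ; 0/5/7/65529/7/3/5
#1 beq  $r4, $r1, L5 ; 0/5/7/65529/7/3/5 ; →fallthru
#2 and  $r3, $r0, $r3 ; 0/5/7/0/7/3/5
#3 slti  $r1, $r5, 7 ; 0/1/7/0/7/3/5
#4 xor  $r2, $r4, $r3 ; 0/1/7/0/7/3/5
#5 or   $r1, $r6, $r1 ; 0/5/7/0/7/3/5
#6 bne  $r3, $r4, L9 ; 0/5/7/0/7/3/5 ; →target
#7 addi  $r6, $r6, 10 ; 0/5/7/0/7/3/15
#9 xor  $r4, $r1, $r6 ; 0/5/7/0/10/3/15

10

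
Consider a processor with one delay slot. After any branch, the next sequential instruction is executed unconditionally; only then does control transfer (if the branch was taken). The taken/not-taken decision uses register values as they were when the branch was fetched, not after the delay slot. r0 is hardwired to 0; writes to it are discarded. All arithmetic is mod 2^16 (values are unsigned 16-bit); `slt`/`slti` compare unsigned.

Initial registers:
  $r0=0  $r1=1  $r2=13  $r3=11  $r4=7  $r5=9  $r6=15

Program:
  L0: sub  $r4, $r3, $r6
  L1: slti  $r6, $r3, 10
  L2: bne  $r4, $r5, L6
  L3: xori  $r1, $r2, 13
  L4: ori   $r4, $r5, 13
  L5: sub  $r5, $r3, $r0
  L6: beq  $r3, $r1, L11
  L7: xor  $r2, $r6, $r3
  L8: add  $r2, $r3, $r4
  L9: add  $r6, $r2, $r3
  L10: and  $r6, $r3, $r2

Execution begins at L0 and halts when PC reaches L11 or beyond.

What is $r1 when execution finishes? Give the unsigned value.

[0] sub  $r4, $r3, $r6  →  {$r0:0, $r1:1, $r2:13, $r3:11, $r4:65532, $r5:9, $r6:15}
[1] slti  $r6, $r3, 10  →  {$r0:0, $r1:1, $r2:13, $r3:11, $r4:65532, $r5:9, $r6:0}
[2] bne  $r4, $r5, L6  →  {$r0:0, $r1:1, $r2:13, $r3:11, $r4:65532, $r5:9, $r6:0}  ⟨branch taken⟩
[3] xori  $r1, $r2, 13  →  {$r0:0, $r1:0, $r2:13, $r3:11, $r4:65532, $r5:9, $r6:0}
[6] beq  $r3, $r1, L11  →  {$r0:0, $r1:0, $r2:13, $r3:11, $r4:65532, $r5:9, $r6:0}  ⟨branch fallthrough⟩
[7] xor  $r2, $r6, $r3  →  {$r0:0, $r1:0, $r2:11, $r3:11, $r4:65532, $r5:9, $r6:0}
[8] add  $r2, $r3, $r4  →  {$r0:0, $r1:0, $r2:7, $r3:11, $r4:65532, $r5:9, $r6:0}
[9] add  $r6, $r2, $r3  →  {$r0:0, $r1:0, $r2:7, $r3:11, $r4:65532, $r5:9, $r6:18}
[10] and  $r6, $r3, $r2  →  {$r0:0, $r1:0, $r2:7, $r3:11, $r4:65532, $r5:9, $r6:3}

0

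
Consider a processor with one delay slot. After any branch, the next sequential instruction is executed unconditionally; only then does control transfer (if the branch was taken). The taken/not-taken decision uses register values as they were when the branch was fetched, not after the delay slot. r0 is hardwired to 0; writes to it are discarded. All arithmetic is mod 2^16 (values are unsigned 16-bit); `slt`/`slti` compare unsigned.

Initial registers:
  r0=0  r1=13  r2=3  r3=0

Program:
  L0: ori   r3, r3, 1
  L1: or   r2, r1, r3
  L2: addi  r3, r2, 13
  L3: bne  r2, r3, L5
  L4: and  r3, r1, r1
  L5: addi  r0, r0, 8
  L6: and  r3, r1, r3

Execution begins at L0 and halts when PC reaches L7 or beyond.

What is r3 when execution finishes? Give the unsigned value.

13

[0] ori   r3, r3, 1  →  {r0:0, r1:13, r2:3, r3:1}
[1] or   r2, r1, r3  →  {r0:0, r1:13, r2:13, r3:1}
[2] addi  r3, r2, 13  →  {r0:0, r1:13, r2:13, r3:26}
[3] bne  r2, r3, L5  →  {r0:0, r1:13, r2:13, r3:26}  ⟨branch taken⟩
[4] and  r3, r1, r1  →  {r0:0, r1:13, r2:13, r3:13}
[5] addi  r0, r0, 8  →  {r0:0, r1:13, r2:13, r3:13}
[6] and  r3, r1, r3  →  {r0:0, r1:13, r2:13, r3:13}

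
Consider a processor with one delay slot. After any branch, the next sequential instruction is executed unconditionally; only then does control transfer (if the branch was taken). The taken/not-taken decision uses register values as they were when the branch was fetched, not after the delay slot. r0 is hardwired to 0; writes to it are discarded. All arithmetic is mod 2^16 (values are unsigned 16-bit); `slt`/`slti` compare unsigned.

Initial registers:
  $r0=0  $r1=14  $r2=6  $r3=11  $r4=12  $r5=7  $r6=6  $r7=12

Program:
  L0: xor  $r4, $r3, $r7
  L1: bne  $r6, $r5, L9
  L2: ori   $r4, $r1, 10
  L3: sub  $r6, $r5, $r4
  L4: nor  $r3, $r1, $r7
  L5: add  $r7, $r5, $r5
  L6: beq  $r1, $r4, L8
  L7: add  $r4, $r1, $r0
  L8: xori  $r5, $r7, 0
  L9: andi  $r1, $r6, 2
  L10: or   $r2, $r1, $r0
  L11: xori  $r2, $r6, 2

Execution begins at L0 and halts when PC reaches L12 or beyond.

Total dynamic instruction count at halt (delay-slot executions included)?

PC=0  xor  $r4, $r3, $r7     | $r0=0 $r1=14 $r2=6 $r3=11 $r4=7 $r5=7 $r6=6 $r7=12
PC=1  bne  $r6, $r5, L9      | $r0=0 $r1=14 $r2=6 $r3=11 $r4=7 $r5=7 $r6=6 $r7=12  [TAKEN]
PC=2  ori   $r4, $r1, 10     | $r0=0 $r1=14 $r2=6 $r3=11 $r4=14 $r5=7 $r6=6 $r7=12
PC=9  andi  $r1, $r6, 2      | $r0=0 $r1=2 $r2=6 $r3=11 $r4=14 $r5=7 $r6=6 $r7=12
PC=10 or   $r2, $r1, $r0     | $r0=0 $r1=2 $r2=2 $r3=11 $r4=14 $r5=7 $r6=6 $r7=12
PC=11 xori  $r2, $r6, 2      | $r0=0 $r1=2 $r2=4 $r3=11 $r4=14 $r5=7 $r6=6 $r7=12

6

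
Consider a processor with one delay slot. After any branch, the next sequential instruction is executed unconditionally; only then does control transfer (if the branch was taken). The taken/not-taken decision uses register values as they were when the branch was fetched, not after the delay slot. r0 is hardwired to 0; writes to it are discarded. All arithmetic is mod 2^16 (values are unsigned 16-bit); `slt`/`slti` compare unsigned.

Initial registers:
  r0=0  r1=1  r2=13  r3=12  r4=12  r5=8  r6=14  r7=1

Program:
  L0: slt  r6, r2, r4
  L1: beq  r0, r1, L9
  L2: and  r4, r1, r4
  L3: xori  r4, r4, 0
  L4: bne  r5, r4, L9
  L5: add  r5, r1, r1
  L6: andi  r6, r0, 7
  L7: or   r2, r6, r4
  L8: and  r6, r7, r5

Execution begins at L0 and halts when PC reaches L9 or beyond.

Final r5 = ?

2

[0] slt  r6, r2, r4  →  {r0:0, r1:1, r2:13, r3:12, r4:12, r5:8, r6:0, r7:1}
[1] beq  r0, r1, L9  →  {r0:0, r1:1, r2:13, r3:12, r4:12, r5:8, r6:0, r7:1}  ⟨branch fallthrough⟩
[2] and  r4, r1, r4  →  {r0:0, r1:1, r2:13, r3:12, r4:0, r5:8, r6:0, r7:1}
[3] xori  r4, r4, 0  →  {r0:0, r1:1, r2:13, r3:12, r4:0, r5:8, r6:0, r7:1}
[4] bne  r5, r4, L9  →  {r0:0, r1:1, r2:13, r3:12, r4:0, r5:8, r6:0, r7:1}  ⟨branch taken⟩
[5] add  r5, r1, r1  →  {r0:0, r1:1, r2:13, r3:12, r4:0, r5:2, r6:0, r7:1}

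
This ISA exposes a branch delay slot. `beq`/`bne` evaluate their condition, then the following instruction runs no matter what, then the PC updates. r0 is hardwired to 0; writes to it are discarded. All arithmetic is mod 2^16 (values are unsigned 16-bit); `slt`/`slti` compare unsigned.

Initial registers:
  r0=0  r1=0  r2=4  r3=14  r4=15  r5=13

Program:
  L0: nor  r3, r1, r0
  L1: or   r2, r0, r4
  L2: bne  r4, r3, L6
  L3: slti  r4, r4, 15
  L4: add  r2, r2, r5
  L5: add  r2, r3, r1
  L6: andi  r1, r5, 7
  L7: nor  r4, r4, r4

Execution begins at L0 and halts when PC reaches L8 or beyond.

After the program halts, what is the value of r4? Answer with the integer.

65535

PC=0  nor  r3, r1, r0        | r0=0 r1=0 r2=4 r3=65535 r4=15 r5=13
PC=1  or   r2, r0, r4        | r0=0 r1=0 r2=15 r3=65535 r4=15 r5=13
PC=2  bne  r4, r3, L6        | r0=0 r1=0 r2=15 r3=65535 r4=15 r5=13  [TAKEN]
PC=3  slti  r4, r4, 15       | r0=0 r1=0 r2=15 r3=65535 r4=0 r5=13
PC=6  andi  r1, r5, 7        | r0=0 r1=5 r2=15 r3=65535 r4=0 r5=13
PC=7  nor  r4, r4, r4        | r0=0 r1=5 r2=15 r3=65535 r4=65535 r5=13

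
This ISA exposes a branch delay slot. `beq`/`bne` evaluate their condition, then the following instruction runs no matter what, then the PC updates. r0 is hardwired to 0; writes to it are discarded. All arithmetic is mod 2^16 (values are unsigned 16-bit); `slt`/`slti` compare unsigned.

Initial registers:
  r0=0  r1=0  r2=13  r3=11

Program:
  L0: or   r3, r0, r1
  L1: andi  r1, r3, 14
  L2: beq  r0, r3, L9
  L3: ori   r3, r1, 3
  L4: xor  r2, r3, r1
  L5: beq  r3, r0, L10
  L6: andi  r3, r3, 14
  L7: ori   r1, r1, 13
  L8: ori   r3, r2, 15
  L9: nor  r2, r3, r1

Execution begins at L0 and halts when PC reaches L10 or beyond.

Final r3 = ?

[0] or   r3, r0, r1  →  {r0:0, r1:0, r2:13, r3:0}
[1] andi  r1, r3, 14  →  {r0:0, r1:0, r2:13, r3:0}
[2] beq  r0, r3, L9  →  {r0:0, r1:0, r2:13, r3:0}  ⟨branch taken⟩
[3] ori   r3, r1, 3  →  {r0:0, r1:0, r2:13, r3:3}
[9] nor  r2, r3, r1  →  {r0:0, r1:0, r2:65532, r3:3}

3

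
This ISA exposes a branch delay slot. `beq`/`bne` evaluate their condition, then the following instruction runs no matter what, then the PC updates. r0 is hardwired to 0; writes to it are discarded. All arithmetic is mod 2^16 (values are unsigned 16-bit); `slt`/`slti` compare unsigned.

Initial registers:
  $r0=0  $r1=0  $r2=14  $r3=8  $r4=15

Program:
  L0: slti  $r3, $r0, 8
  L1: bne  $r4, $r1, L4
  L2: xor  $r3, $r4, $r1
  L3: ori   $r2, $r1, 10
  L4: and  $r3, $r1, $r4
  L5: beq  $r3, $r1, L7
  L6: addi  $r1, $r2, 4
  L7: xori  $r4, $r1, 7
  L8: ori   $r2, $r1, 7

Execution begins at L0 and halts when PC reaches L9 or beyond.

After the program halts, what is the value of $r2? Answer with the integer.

PC=0  slti  $r3, $r0, 8      | $r0=0 $r1=0 $r2=14 $r3=1 $r4=15
PC=1  bne  $r4, $r1, L4      | $r0=0 $r1=0 $r2=14 $r3=1 $r4=15  [TAKEN]
PC=2  xor  $r3, $r4, $r1     | $r0=0 $r1=0 $r2=14 $r3=15 $r4=15
PC=4  and  $r3, $r1, $r4     | $r0=0 $r1=0 $r2=14 $r3=0 $r4=15
PC=5  beq  $r3, $r1, L7      | $r0=0 $r1=0 $r2=14 $r3=0 $r4=15  [TAKEN]
PC=6  addi  $r1, $r2, 4      | $r0=0 $r1=18 $r2=14 $r3=0 $r4=15
PC=7  xori  $r4, $r1, 7      | $r0=0 $r1=18 $r2=14 $r3=0 $r4=21
PC=8  ori   $r2, $r1, 7      | $r0=0 $r1=18 $r2=23 $r3=0 $r4=21

23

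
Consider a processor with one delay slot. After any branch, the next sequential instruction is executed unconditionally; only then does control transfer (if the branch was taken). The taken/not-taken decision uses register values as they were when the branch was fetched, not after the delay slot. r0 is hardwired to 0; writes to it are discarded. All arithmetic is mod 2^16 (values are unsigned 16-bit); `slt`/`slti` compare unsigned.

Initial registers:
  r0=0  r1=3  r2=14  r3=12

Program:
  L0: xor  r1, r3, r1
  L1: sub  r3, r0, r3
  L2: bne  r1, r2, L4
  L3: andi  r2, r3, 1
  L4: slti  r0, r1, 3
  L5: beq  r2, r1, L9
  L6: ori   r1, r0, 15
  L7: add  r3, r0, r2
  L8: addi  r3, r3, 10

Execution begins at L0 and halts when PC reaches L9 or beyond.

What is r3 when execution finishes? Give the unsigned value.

10

#0 xor  r1, r3, r1 ; 0/15/14/12
#1 sub  r3, r0, r3 ; 0/15/14/65524
#2 bne  r1, r2, L4 ; 0/15/14/65524 ; →target
#3 andi  r2, r3, 1 ; 0/15/0/65524
#4 slti  r0, r1, 3 ; 0/15/0/65524
#5 beq  r2, r1, L9 ; 0/15/0/65524 ; →fallthru
#6 ori   r1, r0, 15 ; 0/15/0/65524
#7 add  r3, r0, r2 ; 0/15/0/0
#8 addi  r3, r3, 10 ; 0/15/0/10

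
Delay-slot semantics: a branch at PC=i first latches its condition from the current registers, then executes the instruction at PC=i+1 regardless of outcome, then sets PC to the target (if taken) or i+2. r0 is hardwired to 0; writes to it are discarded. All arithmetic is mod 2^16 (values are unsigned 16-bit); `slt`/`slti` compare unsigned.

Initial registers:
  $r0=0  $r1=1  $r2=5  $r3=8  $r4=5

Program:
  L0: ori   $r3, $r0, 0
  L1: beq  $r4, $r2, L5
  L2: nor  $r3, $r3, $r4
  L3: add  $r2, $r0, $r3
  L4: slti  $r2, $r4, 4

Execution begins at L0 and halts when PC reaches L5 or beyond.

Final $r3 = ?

65530

PC=0  ori   $r3, $r0, 0      | $r0=0 $r1=1 $r2=5 $r3=0 $r4=5
PC=1  beq  $r4, $r2, L5      | $r0=0 $r1=1 $r2=5 $r3=0 $r4=5  [TAKEN]
PC=2  nor  $r3, $r3, $r4     | $r0=0 $r1=1 $r2=5 $r3=65530 $r4=5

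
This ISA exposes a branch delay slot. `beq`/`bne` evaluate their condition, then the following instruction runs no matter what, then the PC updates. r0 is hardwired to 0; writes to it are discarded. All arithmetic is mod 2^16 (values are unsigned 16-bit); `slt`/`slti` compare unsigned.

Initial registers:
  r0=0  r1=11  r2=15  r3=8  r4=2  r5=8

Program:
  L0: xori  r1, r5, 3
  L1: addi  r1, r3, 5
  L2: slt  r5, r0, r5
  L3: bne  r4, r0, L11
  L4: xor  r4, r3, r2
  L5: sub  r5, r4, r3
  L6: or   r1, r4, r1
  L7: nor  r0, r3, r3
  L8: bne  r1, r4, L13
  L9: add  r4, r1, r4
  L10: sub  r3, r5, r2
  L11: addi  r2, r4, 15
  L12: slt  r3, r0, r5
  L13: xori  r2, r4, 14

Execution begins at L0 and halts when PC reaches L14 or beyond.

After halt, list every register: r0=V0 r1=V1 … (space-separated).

[0] xori  r1, r5, 3  →  {r0:0, r1:11, r2:15, r3:8, r4:2, r5:8}
[1] addi  r1, r3, 5  →  {r0:0, r1:13, r2:15, r3:8, r4:2, r5:8}
[2] slt  r5, r0, r5  →  {r0:0, r1:13, r2:15, r3:8, r4:2, r5:1}
[3] bne  r4, r0, L11  →  {r0:0, r1:13, r2:15, r3:8, r4:2, r5:1}  ⟨branch taken⟩
[4] xor  r4, r3, r2  →  {r0:0, r1:13, r2:15, r3:8, r4:7, r5:1}
[11] addi  r2, r4, 15  →  {r0:0, r1:13, r2:22, r3:8, r4:7, r5:1}
[12] slt  r3, r0, r5  →  {r0:0, r1:13, r2:22, r3:1, r4:7, r5:1}
[13] xori  r2, r4, 14  →  {r0:0, r1:13, r2:9, r3:1, r4:7, r5:1}

r0=0 r1=13 r2=9 r3=1 r4=7 r5=1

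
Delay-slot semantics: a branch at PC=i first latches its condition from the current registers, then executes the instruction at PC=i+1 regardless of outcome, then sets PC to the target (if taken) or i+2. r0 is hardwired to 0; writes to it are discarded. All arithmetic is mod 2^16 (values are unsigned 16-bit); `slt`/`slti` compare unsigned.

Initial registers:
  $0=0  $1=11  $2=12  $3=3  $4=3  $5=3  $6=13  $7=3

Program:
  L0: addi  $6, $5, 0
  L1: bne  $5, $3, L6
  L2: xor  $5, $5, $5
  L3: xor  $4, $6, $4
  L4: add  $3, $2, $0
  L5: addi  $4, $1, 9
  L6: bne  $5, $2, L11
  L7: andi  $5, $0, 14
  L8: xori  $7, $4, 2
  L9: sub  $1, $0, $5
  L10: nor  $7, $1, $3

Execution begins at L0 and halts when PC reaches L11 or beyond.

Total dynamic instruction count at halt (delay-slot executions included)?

#0 addi  $6, $5, 0 ; 0/11/12/3/3/3/3/3
#1 bne  $5, $3, L6 ; 0/11/12/3/3/3/3/3 ; →fallthru
#2 xor  $5, $5, $5 ; 0/11/12/3/3/0/3/3
#3 xor  $4, $6, $4 ; 0/11/12/3/0/0/3/3
#4 add  $3, $2, $0 ; 0/11/12/12/0/0/3/3
#5 addi  $4, $1, 9 ; 0/11/12/12/20/0/3/3
#6 bne  $5, $2, L11 ; 0/11/12/12/20/0/3/3 ; →target
#7 andi  $5, $0, 14 ; 0/11/12/12/20/0/3/3

8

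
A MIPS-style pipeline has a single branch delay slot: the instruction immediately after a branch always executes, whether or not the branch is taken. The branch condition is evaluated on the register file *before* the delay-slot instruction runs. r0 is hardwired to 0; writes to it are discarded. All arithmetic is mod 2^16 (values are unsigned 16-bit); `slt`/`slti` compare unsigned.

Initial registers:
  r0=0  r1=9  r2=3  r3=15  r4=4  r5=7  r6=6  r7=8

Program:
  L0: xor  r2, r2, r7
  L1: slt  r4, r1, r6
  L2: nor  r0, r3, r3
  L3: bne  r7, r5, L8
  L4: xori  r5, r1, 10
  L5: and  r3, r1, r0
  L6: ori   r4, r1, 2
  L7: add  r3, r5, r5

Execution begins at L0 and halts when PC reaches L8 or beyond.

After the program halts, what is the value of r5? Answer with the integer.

PC=0  xor  r2, r2, r7        | r0=0 r1=9 r2=11 r3=15 r4=4 r5=7 r6=6 r7=8
PC=1  slt  r4, r1, r6        | r0=0 r1=9 r2=11 r3=15 r4=0 r5=7 r6=6 r7=8
PC=2  nor  r0, r3, r3        | r0=0 r1=9 r2=11 r3=15 r4=0 r5=7 r6=6 r7=8
PC=3  bne  r7, r5, L8        | r0=0 r1=9 r2=11 r3=15 r4=0 r5=7 r6=6 r7=8  [TAKEN]
PC=4  xori  r5, r1, 10       | r0=0 r1=9 r2=11 r3=15 r4=0 r5=3 r6=6 r7=8

3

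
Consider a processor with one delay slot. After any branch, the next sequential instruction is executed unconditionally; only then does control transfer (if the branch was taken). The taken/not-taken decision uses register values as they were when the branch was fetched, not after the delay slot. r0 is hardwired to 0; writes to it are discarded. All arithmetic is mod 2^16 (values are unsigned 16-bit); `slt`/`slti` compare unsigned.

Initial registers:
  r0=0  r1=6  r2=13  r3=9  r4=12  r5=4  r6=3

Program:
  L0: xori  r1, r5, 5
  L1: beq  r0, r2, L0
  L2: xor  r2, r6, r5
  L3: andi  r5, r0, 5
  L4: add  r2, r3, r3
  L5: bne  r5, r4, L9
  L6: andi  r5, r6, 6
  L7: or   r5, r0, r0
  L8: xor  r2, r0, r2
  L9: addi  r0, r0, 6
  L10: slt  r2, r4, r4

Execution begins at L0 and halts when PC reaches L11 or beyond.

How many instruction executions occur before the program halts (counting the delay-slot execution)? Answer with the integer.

  step pc=0: xori  r1, r5, 5  regs=(0,1,13,9,12,4,3)
  step pc=1: beq  r0, r2, L0  cond=F  regs=(0,1,13,9,12,4,3)
  step pc=2: xor  r2, r6, r5  regs=(0,1,7,9,12,4,3)
  step pc=3: andi  r5, r0, 5  regs=(0,1,7,9,12,0,3)
  step pc=4: add  r2, r3, r3  regs=(0,1,18,9,12,0,3)
  step pc=5: bne  r5, r4, L9  cond=T  regs=(0,1,18,9,12,0,3)
  step pc=6: andi  r5, r6, 6  regs=(0,1,18,9,12,2,3)
  step pc=9: addi  r0, r0, 6  regs=(0,1,18,9,12,2,3)
  step pc=10: slt  r2, r4, r4  regs=(0,1,0,9,12,2,3)

9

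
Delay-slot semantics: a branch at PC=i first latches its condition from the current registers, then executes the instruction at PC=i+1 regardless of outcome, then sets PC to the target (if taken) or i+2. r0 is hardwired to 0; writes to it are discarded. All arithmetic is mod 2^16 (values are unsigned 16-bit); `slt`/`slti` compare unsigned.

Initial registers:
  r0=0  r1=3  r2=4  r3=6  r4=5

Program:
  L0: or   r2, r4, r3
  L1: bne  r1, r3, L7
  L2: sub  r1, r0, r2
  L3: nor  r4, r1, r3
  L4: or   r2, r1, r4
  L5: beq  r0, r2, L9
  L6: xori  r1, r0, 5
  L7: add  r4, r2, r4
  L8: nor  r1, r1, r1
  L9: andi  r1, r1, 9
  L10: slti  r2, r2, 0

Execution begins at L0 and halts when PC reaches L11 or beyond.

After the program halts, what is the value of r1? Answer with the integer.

0

  step pc=0: or   r2, r4, r3  regs=(0,3,7,6,5)
  step pc=1: bne  r1, r3, L7  cond=T  regs=(0,3,7,6,5)
  step pc=2: sub  r1, r0, r2  regs=(0,65529,7,6,5)
  step pc=7: add  r4, r2, r4  regs=(0,65529,7,6,12)
  step pc=8: nor  r1, r1, r1  regs=(0,6,7,6,12)
  step pc=9: andi  r1, r1, 9  regs=(0,0,7,6,12)
  step pc=10: slti  r2, r2, 0  regs=(0,0,0,6,12)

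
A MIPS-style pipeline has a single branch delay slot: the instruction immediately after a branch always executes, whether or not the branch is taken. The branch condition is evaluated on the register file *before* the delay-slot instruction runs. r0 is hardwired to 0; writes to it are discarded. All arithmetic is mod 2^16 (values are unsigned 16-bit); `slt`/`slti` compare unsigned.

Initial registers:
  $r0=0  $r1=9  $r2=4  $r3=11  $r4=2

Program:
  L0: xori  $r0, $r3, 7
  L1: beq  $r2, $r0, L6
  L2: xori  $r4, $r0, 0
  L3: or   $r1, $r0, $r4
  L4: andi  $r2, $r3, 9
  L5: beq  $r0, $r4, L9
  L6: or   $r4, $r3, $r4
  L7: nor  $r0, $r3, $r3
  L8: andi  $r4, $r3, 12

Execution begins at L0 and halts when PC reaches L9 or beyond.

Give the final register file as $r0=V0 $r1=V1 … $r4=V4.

#0 xori  $r0, $r3, 7 ; 0/9/4/11/2
#1 beq  $r2, $r0, L6 ; 0/9/4/11/2 ; →fallthru
#2 xori  $r4, $r0, 0 ; 0/9/4/11/0
#3 or   $r1, $r0, $r4 ; 0/0/4/11/0
#4 andi  $r2, $r3, 9 ; 0/0/9/11/0
#5 beq  $r0, $r4, L9 ; 0/0/9/11/0 ; →target
#6 or   $r4, $r3, $r4 ; 0/0/9/11/11

$r0=0 $r1=0 $r2=9 $r3=11 $r4=11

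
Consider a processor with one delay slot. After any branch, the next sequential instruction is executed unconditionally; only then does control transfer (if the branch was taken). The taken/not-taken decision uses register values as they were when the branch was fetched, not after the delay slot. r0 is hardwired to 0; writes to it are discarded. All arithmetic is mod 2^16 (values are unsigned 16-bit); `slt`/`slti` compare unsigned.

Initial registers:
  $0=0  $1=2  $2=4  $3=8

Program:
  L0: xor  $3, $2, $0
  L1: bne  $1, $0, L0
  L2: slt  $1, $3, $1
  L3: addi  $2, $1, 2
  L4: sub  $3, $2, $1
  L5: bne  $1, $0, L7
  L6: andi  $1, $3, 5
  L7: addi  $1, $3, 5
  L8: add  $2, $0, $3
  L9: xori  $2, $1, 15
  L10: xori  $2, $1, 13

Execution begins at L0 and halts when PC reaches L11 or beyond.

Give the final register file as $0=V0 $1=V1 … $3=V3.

$0=0 $1=7 $2=10 $3=2

[0] xor  $3, $2, $0  →  {$0:0, $1:2, $2:4, $3:4}
[1] bne  $1, $0, L0  →  {$0:0, $1:2, $2:4, $3:4}  ⟨branch taken⟩
[2] slt  $1, $3, $1  →  {$0:0, $1:0, $2:4, $3:4}
[0] xor  $3, $2, $0  →  {$0:0, $1:0, $2:4, $3:4}
[1] bne  $1, $0, L0  →  {$0:0, $1:0, $2:4, $3:4}  ⟨branch fallthrough⟩
[2] slt  $1, $3, $1  →  {$0:0, $1:0, $2:4, $3:4}
[3] addi  $2, $1, 2  →  {$0:0, $1:0, $2:2, $3:4}
[4] sub  $3, $2, $1  →  {$0:0, $1:0, $2:2, $3:2}
[5] bne  $1, $0, L7  →  {$0:0, $1:0, $2:2, $3:2}  ⟨branch fallthrough⟩
[6] andi  $1, $3, 5  →  {$0:0, $1:0, $2:2, $3:2}
[7] addi  $1, $3, 5  →  {$0:0, $1:7, $2:2, $3:2}
[8] add  $2, $0, $3  →  {$0:0, $1:7, $2:2, $3:2}
[9] xori  $2, $1, 15  →  {$0:0, $1:7, $2:8, $3:2}
[10] xori  $2, $1, 13  →  {$0:0, $1:7, $2:10, $3:2}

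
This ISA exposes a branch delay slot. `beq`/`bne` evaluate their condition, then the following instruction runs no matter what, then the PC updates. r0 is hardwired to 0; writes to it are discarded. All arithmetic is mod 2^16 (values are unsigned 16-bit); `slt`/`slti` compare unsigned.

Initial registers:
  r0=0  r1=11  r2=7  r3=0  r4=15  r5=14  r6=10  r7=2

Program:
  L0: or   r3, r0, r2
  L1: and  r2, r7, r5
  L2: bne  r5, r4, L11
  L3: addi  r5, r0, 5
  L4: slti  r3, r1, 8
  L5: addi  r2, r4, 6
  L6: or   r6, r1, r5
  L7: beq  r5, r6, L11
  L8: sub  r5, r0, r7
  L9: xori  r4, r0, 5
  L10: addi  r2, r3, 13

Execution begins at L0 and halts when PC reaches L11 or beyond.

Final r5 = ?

PC=0  or   r3, r0, r2        | r0=0 r1=11 r2=7 r3=7 r4=15 r5=14 r6=10 r7=2
PC=1  and  r2, r7, r5        | r0=0 r1=11 r2=2 r3=7 r4=15 r5=14 r6=10 r7=2
PC=2  bne  r5, r4, L11       | r0=0 r1=11 r2=2 r3=7 r4=15 r5=14 r6=10 r7=2  [TAKEN]
PC=3  addi  r5, r0, 5        | r0=0 r1=11 r2=2 r3=7 r4=15 r5=5 r6=10 r7=2

5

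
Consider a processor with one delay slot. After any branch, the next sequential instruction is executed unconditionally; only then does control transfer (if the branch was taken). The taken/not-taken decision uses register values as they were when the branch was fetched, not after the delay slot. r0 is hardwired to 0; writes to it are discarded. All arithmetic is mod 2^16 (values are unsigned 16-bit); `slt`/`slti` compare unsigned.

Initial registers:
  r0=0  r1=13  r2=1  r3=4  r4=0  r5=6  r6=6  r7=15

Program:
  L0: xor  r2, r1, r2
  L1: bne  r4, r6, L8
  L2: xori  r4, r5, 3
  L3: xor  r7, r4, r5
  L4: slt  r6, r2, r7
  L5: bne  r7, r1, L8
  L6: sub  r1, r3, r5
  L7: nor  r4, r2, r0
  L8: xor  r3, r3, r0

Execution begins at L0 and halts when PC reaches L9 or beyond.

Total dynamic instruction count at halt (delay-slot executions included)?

#0 xor  r2, r1, r2 ; 0/13/12/4/0/6/6/15
#1 bne  r4, r6, L8 ; 0/13/12/4/0/6/6/15 ; →target
#2 xori  r4, r5, 3 ; 0/13/12/4/5/6/6/15
#8 xor  r3, r3, r0 ; 0/13/12/4/5/6/6/15

4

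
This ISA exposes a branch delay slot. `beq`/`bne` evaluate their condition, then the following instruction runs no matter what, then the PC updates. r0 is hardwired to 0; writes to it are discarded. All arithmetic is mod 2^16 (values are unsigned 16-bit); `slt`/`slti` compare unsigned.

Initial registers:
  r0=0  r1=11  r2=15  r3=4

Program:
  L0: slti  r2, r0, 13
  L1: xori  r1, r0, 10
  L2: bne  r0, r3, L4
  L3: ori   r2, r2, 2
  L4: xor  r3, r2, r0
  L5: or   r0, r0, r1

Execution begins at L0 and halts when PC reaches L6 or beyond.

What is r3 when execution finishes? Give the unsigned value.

3

#0 slti  r2, r0, 13 ; 0/11/1/4
#1 xori  r1, r0, 10 ; 0/10/1/4
#2 bne  r0, r3, L4 ; 0/10/1/4 ; →target
#3 ori   r2, r2, 2 ; 0/10/3/4
#4 xor  r3, r2, r0 ; 0/10/3/3
#5 or   r0, r0, r1 ; 0/10/3/3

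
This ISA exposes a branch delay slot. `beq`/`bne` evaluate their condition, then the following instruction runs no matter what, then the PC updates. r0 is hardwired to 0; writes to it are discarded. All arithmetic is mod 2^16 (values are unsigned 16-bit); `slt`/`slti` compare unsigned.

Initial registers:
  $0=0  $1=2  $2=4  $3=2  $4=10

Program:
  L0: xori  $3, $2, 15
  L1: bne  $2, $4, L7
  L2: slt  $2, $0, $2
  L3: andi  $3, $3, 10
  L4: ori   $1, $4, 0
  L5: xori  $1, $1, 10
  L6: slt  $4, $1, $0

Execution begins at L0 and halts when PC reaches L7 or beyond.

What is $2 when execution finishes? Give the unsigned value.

[0] xori  $3, $2, 15  →  {$0:0, $1:2, $2:4, $3:11, $4:10}
[1] bne  $2, $4, L7  →  {$0:0, $1:2, $2:4, $3:11, $4:10}  ⟨branch taken⟩
[2] slt  $2, $0, $2  →  {$0:0, $1:2, $2:1, $3:11, $4:10}

1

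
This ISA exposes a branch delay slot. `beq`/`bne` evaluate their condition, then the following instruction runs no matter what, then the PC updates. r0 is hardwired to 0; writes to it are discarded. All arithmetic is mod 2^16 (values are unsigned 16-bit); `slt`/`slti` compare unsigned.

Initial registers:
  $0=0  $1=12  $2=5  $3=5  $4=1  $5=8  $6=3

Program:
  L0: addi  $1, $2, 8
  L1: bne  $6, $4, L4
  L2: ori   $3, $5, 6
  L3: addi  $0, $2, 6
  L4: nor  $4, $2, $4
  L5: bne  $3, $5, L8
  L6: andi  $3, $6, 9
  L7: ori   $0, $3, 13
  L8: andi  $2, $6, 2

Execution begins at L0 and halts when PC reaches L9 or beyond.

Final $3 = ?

[0] addi  $1, $2, 8  →  {$0:0, $1:13, $2:5, $3:5, $4:1, $5:8, $6:3}
[1] bne  $6, $4, L4  →  {$0:0, $1:13, $2:5, $3:5, $4:1, $5:8, $6:3}  ⟨branch taken⟩
[2] ori   $3, $5, 6  →  {$0:0, $1:13, $2:5, $3:14, $4:1, $5:8, $6:3}
[4] nor  $4, $2, $4  →  {$0:0, $1:13, $2:5, $3:14, $4:65530, $5:8, $6:3}
[5] bne  $3, $5, L8  →  {$0:0, $1:13, $2:5, $3:14, $4:65530, $5:8, $6:3}  ⟨branch taken⟩
[6] andi  $3, $6, 9  →  {$0:0, $1:13, $2:5, $3:1, $4:65530, $5:8, $6:3}
[8] andi  $2, $6, 2  →  {$0:0, $1:13, $2:2, $3:1, $4:65530, $5:8, $6:3}

1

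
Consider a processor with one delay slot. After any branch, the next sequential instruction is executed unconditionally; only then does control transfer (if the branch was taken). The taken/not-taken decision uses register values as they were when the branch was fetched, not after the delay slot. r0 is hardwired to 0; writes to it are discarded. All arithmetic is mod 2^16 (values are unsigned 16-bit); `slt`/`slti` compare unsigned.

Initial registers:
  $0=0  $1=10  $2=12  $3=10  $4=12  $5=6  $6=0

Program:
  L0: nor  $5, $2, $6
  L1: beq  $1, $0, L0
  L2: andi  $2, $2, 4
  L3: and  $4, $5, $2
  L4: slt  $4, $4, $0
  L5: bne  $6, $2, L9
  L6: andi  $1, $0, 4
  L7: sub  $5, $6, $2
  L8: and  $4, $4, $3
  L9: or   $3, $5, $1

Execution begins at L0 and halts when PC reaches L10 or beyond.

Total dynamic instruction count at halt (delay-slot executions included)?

#0 nor  $5, $2, $6 ; 0/10/12/10/12/65523/0
#1 beq  $1, $0, L0 ; 0/10/12/10/12/65523/0 ; →fallthru
#2 andi  $2, $2, 4 ; 0/10/4/10/12/65523/0
#3 and  $4, $5, $2 ; 0/10/4/10/0/65523/0
#4 slt  $4, $4, $0 ; 0/10/4/10/0/65523/0
#5 bne  $6, $2, L9 ; 0/10/4/10/0/65523/0 ; →target
#6 andi  $1, $0, 4 ; 0/0/4/10/0/65523/0
#9 or   $3, $5, $1 ; 0/0/4/65523/0/65523/0

8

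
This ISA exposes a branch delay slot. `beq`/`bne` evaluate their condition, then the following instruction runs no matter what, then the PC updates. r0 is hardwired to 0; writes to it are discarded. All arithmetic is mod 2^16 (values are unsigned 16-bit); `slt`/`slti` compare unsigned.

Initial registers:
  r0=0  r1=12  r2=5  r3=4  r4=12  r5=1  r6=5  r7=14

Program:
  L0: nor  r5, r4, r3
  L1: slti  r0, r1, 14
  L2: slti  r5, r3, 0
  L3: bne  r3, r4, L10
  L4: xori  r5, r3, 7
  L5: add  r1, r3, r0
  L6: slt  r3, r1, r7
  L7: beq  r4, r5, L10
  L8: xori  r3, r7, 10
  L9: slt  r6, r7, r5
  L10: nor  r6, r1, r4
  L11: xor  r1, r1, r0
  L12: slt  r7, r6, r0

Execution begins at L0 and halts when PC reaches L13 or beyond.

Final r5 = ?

3

PC=0  nor  r5, r4, r3        | r0=0 r1=12 r2=5 r3=4 r4=12 r5=65523 r6=5 r7=14
PC=1  slti  r0, r1, 14       | r0=0 r1=12 r2=5 r3=4 r4=12 r5=65523 r6=5 r7=14
PC=2  slti  r5, r3, 0        | r0=0 r1=12 r2=5 r3=4 r4=12 r5=0 r6=5 r7=14
PC=3  bne  r3, r4, L10       | r0=0 r1=12 r2=5 r3=4 r4=12 r5=0 r6=5 r7=14  [TAKEN]
PC=4  xori  r5, r3, 7        | r0=0 r1=12 r2=5 r3=4 r4=12 r5=3 r6=5 r7=14
PC=10 nor  r6, r1, r4        | r0=0 r1=12 r2=5 r3=4 r4=12 r5=3 r6=65523 r7=14
PC=11 xor  r1, r1, r0        | r0=0 r1=12 r2=5 r3=4 r4=12 r5=3 r6=65523 r7=14
PC=12 slt  r7, r6, r0        | r0=0 r1=12 r2=5 r3=4 r4=12 r5=3 r6=65523 r7=0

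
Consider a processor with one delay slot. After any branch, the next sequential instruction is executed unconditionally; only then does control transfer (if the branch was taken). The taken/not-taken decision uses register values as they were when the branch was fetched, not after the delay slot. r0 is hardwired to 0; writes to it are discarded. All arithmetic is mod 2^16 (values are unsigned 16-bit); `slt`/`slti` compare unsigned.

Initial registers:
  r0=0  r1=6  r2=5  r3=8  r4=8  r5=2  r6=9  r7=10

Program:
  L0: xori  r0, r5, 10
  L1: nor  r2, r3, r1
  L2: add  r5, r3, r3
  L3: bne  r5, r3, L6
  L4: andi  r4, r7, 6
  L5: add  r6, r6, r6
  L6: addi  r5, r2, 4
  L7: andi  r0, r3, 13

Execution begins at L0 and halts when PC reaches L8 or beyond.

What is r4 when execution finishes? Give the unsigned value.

[0] xori  r0, r5, 10  →  {r0:0, r1:6, r2:5, r3:8, r4:8, r5:2, r6:9, r7:10}
[1] nor  r2, r3, r1  →  {r0:0, r1:6, r2:65521, r3:8, r4:8, r5:2, r6:9, r7:10}
[2] add  r5, r3, r3  →  {r0:0, r1:6, r2:65521, r3:8, r4:8, r5:16, r6:9, r7:10}
[3] bne  r5, r3, L6  →  {r0:0, r1:6, r2:65521, r3:8, r4:8, r5:16, r6:9, r7:10}  ⟨branch taken⟩
[4] andi  r4, r7, 6  →  {r0:0, r1:6, r2:65521, r3:8, r4:2, r5:16, r6:9, r7:10}
[6] addi  r5, r2, 4  →  {r0:0, r1:6, r2:65521, r3:8, r4:2, r5:65525, r6:9, r7:10}
[7] andi  r0, r3, 13  →  {r0:0, r1:6, r2:65521, r3:8, r4:2, r5:65525, r6:9, r7:10}

2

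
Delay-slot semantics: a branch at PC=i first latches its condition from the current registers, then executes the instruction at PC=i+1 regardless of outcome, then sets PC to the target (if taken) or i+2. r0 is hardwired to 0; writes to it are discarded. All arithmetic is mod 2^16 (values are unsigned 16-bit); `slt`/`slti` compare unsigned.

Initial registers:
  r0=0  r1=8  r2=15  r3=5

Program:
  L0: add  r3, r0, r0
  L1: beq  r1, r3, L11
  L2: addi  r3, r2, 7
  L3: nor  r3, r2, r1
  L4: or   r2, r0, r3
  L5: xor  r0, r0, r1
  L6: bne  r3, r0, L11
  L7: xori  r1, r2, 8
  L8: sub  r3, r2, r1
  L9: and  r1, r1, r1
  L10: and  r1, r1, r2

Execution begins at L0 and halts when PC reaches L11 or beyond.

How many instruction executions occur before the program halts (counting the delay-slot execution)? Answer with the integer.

PC=0  add  r3, r0, r0        | r0=0 r1=8 r2=15 r3=0
PC=1  beq  r1, r3, L11       | r0=0 r1=8 r2=15 r3=0  [not taken]
PC=2  addi  r3, r2, 7        | r0=0 r1=8 r2=15 r3=22
PC=3  nor  r3, r2, r1        | r0=0 r1=8 r2=15 r3=65520
PC=4  or   r2, r0, r3        | r0=0 r1=8 r2=65520 r3=65520
PC=5  xor  r0, r0, r1        | r0=0 r1=8 r2=65520 r3=65520
PC=6  bne  r3, r0, L11       | r0=0 r1=8 r2=65520 r3=65520  [TAKEN]
PC=7  xori  r1, r2, 8        | r0=0 r1=65528 r2=65520 r3=65520

8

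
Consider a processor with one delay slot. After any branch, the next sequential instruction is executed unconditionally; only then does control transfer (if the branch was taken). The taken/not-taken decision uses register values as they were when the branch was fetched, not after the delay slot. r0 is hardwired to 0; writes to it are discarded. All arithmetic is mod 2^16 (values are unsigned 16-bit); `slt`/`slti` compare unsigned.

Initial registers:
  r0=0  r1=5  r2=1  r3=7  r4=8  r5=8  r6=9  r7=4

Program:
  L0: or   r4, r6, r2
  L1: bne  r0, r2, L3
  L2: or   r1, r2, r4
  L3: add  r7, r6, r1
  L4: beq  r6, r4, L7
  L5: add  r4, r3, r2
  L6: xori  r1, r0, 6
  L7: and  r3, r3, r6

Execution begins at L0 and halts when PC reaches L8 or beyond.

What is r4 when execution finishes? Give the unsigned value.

  step pc=0: or   r4, r6, r2  regs=(0,5,1,7,9,8,9,4)
  step pc=1: bne  r0, r2, L3  cond=T  regs=(0,5,1,7,9,8,9,4)
  step pc=2: or   r1, r2, r4  regs=(0,9,1,7,9,8,9,4)
  step pc=3: add  r7, r6, r1  regs=(0,9,1,7,9,8,9,18)
  step pc=4: beq  r6, r4, L7  cond=T  regs=(0,9,1,7,9,8,9,18)
  step pc=5: add  r4, r3, r2  regs=(0,9,1,7,8,8,9,18)
  step pc=7: and  r3, r3, r6  regs=(0,9,1,1,8,8,9,18)

8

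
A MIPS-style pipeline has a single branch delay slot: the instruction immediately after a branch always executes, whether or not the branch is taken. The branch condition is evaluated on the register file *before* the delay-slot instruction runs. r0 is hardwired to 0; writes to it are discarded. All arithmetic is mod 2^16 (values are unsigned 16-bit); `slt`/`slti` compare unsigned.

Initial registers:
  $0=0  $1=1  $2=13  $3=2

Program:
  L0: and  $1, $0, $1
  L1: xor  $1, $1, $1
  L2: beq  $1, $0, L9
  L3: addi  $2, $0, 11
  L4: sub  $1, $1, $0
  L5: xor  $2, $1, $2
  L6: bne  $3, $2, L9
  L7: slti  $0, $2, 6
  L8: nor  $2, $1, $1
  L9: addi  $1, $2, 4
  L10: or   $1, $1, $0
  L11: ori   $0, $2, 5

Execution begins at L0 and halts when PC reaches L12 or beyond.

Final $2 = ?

PC=0  and  $1, $0, $1        | $0=0 $1=0 $2=13 $3=2
PC=1  xor  $1, $1, $1        | $0=0 $1=0 $2=13 $3=2
PC=2  beq  $1, $0, L9        | $0=0 $1=0 $2=13 $3=2  [TAKEN]
PC=3  addi  $2, $0, 11       | $0=0 $1=0 $2=11 $3=2
PC=9  addi  $1, $2, 4        | $0=0 $1=15 $2=11 $3=2
PC=10 or   $1, $1, $0        | $0=0 $1=15 $2=11 $3=2
PC=11 ori   $0, $2, 5        | $0=0 $1=15 $2=11 $3=2

11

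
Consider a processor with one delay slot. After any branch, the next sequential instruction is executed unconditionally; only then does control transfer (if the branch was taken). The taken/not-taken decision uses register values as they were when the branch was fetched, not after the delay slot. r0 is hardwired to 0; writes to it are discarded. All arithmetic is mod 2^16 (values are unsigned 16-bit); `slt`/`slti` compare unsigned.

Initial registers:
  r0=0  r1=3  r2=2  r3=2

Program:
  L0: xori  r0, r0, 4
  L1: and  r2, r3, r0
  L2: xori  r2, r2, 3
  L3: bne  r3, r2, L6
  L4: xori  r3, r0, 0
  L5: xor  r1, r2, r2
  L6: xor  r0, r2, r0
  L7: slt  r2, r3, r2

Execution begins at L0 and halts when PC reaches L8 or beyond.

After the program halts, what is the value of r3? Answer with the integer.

#0 xori  r0, r0, 4 ; 0/3/2/2
#1 and  r2, r3, r0 ; 0/3/0/2
#2 xori  r2, r2, 3 ; 0/3/3/2
#3 bne  r3, r2, L6 ; 0/3/3/2 ; →target
#4 xori  r3, r0, 0 ; 0/3/3/0
#6 xor  r0, r2, r0 ; 0/3/3/0
#7 slt  r2, r3, r2 ; 0/3/1/0

0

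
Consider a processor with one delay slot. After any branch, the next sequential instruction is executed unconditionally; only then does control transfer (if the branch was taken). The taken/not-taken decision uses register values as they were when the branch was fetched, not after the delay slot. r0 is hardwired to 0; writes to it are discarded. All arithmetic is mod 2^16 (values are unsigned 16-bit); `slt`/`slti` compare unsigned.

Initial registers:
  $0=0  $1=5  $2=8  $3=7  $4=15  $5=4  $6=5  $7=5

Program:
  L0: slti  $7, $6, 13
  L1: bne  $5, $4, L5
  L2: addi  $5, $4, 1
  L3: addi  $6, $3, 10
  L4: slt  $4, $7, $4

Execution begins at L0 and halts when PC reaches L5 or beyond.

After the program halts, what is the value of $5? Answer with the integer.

[0] slti  $7, $6, 13  →  {$0:0, $1:5, $2:8, $3:7, $4:15, $5:4, $6:5, $7:1}
[1] bne  $5, $4, L5  →  {$0:0, $1:5, $2:8, $3:7, $4:15, $5:4, $6:5, $7:1}  ⟨branch taken⟩
[2] addi  $5, $4, 1  →  {$0:0, $1:5, $2:8, $3:7, $4:15, $5:16, $6:5, $7:1}

16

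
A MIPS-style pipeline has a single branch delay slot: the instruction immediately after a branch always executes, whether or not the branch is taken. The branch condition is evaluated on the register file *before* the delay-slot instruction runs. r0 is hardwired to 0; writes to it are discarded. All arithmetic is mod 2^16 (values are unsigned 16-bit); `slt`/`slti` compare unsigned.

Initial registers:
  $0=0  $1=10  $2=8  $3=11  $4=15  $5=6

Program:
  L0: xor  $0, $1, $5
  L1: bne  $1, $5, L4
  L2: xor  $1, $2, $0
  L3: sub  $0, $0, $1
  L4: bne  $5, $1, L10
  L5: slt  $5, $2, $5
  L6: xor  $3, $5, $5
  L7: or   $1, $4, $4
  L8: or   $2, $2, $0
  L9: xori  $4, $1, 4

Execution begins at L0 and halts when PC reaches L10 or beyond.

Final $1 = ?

8

PC=0  xor  $0, $1, $5        | $0=0 $1=10 $2=8 $3=11 $4=15 $5=6
PC=1  bne  $1, $5, L4        | $0=0 $1=10 $2=8 $3=11 $4=15 $5=6  [TAKEN]
PC=2  xor  $1, $2, $0        | $0=0 $1=8 $2=8 $3=11 $4=15 $5=6
PC=4  bne  $5, $1, L10       | $0=0 $1=8 $2=8 $3=11 $4=15 $5=6  [TAKEN]
PC=5  slt  $5, $2, $5        | $0=0 $1=8 $2=8 $3=11 $4=15 $5=0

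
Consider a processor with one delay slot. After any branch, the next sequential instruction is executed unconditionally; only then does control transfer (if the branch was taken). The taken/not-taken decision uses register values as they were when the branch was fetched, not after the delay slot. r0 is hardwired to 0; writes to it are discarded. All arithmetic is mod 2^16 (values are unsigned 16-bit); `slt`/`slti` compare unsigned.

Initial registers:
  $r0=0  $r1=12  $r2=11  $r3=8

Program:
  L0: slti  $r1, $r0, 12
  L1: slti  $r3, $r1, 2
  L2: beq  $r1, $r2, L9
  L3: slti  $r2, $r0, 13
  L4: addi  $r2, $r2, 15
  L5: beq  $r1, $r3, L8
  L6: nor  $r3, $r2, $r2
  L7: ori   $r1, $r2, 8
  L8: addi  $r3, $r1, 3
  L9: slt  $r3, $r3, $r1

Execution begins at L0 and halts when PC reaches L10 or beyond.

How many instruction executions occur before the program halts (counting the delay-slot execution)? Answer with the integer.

#0 slti  $r1, $r0, 12 ; 0/1/11/8
#1 slti  $r3, $r1, 2 ; 0/1/11/1
#2 beq  $r1, $r2, L9 ; 0/1/11/1 ; →fallthru
#3 slti  $r2, $r0, 13 ; 0/1/1/1
#4 addi  $r2, $r2, 15 ; 0/1/16/1
#5 beq  $r1, $r3, L8 ; 0/1/16/1 ; →target
#6 nor  $r3, $r2, $r2 ; 0/1/16/65519
#8 addi  $r3, $r1, 3 ; 0/1/16/4
#9 slt  $r3, $r3, $r1 ; 0/1/16/0

9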